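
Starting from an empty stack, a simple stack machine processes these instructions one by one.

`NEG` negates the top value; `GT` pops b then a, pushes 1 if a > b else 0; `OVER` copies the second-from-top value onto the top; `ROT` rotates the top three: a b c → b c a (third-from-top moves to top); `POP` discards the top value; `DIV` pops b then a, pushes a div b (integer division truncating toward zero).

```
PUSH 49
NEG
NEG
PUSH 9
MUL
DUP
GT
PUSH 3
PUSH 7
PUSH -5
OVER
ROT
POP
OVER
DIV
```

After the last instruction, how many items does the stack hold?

PUSH 49  [49]
NEG      [-49]
NEG      [49]
PUSH 9   [49, 9]
MUL      [441]
DUP      [441, 441]
GT       [0]
PUSH 3   [0, 3]
PUSH 7   [0, 3, 7]
PUSH -5  [0, 3, 7, -5]
OVER     [0, 3, 7, -5, 7]
ROT      [0, 3, -5, 7, 7]
POP      [0, 3, -5, 7]
OVER     [0, 3, -5, 7, -5]
DIV      [0, 3, -5, -1]

4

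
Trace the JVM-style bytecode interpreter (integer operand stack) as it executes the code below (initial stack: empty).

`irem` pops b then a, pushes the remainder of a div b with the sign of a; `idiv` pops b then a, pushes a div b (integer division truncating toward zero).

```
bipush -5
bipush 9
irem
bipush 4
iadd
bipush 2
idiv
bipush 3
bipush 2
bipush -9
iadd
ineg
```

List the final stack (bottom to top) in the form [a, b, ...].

[0, 3, 7]

bipush -5  [-5]
bipush 9   [-5, 9]
irem       [-5]
bipush 4   [-5, 4]
iadd       [-1]
bipush 2   [-1, 2]
idiv       [0]
bipush 3   [0, 3]
bipush 2   [0, 3, 2]
bipush -9  [0, 3, 2, -9]
iadd       [0, 3, -7]
ineg       [0, 3, 7]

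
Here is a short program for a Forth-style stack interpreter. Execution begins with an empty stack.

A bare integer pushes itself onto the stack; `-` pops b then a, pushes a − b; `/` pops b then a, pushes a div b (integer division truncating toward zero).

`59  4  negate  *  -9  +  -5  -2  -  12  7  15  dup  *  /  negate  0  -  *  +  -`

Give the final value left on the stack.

-242

59     : 59
4      : 59 4
negate : 59 -4
*      : -236
-9     : -236 -9
+      : -245
-5     : -245 -5
-2     : -245 -5 -2
-      : -245 -3
12     : -245 -3 12
7      : -245 -3 12 7
15     : -245 -3 12 7 15
dup    : -245 -3 12 7 15 15
*      : -245 -3 12 7 225
/      : -245 -3 12 0
negate : -245 -3 12 0
0      : -245 -3 12 0 0
-      : -245 -3 12 0
*      : -245 -3 0
+      : -245 -3
-      : -242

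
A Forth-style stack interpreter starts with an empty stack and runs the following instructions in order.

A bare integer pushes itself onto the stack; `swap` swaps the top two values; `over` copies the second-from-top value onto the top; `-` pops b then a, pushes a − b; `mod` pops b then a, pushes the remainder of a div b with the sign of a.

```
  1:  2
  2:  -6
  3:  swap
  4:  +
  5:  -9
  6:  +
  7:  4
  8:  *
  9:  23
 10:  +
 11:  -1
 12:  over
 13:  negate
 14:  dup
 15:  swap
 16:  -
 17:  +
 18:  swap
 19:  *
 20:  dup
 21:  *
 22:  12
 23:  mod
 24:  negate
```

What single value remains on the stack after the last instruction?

2      → 2
-6     → 2 -6
swap   → -6 2
+      → -4
-9     → -4 -9
+      → -13
4      → -13 4
*      → -52
23     → -52 23
+      → -29
-1     → -29 -1
over   → -29 -1 -29
negate → -29 -1 29
dup    → -29 -1 29 29
swap   → -29 -1 29 29
-      → -29 -1 0
+      → -29 -1
swap   → -1 -29
*      → 29
dup    → 29 29
*      → 841
12     → 841 12
mod    → 1
negate → -1

-1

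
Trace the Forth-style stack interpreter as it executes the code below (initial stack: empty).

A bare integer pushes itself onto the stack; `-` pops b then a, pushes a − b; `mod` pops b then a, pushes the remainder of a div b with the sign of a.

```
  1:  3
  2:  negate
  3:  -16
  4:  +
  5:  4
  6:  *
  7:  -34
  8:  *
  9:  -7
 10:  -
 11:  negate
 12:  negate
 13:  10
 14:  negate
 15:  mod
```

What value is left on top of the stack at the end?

1

3      → 3
negate → -3
-16    → -3 -16
+      → -19
4      → -19 4
*      → -76
-34    → -76 -34
*      → 2584
-7     → 2584 -7
-      → 2591
negate → -2591
negate → 2591
10     → 2591 10
negate → 2591 -10
mod    → 1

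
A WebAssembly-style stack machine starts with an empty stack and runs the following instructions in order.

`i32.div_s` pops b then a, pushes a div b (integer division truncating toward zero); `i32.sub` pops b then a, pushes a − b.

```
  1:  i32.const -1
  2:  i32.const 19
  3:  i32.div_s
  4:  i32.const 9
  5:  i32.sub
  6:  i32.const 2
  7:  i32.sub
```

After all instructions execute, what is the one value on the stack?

-11

i32.const -1 : [-1]
i32.const 19 : [-1, 19]
i32.div_s    : [0]
i32.const 9  : [0, 9]
i32.sub      : [-9]
i32.const 2  : [-9, 2]
i32.sub      : [-11]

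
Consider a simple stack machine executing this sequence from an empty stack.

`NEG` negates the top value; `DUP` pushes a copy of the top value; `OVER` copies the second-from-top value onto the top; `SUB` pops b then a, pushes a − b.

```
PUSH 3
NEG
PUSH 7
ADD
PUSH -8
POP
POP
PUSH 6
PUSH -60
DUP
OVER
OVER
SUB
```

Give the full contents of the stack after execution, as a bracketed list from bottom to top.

[6, -60, -60, 0]

PUSH 3    [3]
NEG       [-3]
PUSH 7    [-3, 7]
ADD       [4]
PUSH -8   [4, -8]
POP       [4]
POP       []
PUSH 6    [6]
PUSH -60  [6, -60]
DUP       [6, -60, -60]
OVER      [6, -60, -60, -60]
OVER      [6, -60, -60, -60, -60]
SUB       [6, -60, -60, 0]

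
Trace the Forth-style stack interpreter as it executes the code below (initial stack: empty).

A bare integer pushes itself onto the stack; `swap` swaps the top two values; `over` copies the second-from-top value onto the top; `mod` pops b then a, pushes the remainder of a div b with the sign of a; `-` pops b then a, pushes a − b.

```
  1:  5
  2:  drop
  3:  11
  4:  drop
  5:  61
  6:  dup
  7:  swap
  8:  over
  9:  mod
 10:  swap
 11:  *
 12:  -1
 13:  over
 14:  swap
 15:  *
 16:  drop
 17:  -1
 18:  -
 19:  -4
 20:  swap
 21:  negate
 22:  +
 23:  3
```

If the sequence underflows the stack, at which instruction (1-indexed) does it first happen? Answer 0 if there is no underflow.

5      : 5
drop   : (empty)
11     : 11
drop   : (empty)
61     : 61
dup    : 61 61
swap   : 61 61
over   : 61 61 61
mod    : 61 0
swap   : 0 61
*      : 0
-1     : 0 -1
over   : 0 -1 0
swap   : 0 0 -1
*      : 0 0
drop   : 0
-1     : 0 -1
-      : 1
-4     : 1 -4
swap   : -4 1
negate : -4 -1
+      : -5
3      : -5 3

0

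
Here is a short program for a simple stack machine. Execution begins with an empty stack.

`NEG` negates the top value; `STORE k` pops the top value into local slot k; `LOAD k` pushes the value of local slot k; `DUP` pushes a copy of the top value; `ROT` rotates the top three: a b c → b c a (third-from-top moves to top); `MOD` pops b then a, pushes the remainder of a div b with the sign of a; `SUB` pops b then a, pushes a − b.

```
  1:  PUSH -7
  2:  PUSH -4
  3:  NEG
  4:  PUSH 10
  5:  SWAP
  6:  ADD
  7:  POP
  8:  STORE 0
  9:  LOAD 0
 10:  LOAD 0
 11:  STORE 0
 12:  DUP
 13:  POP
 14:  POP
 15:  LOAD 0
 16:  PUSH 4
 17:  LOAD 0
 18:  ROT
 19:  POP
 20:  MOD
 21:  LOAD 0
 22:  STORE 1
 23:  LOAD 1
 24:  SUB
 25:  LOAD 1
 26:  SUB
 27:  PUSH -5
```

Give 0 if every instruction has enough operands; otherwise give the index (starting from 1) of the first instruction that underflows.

0

PUSH -7 -> -7
PUSH -4 -> -7 -4
NEG     -> -7 4
PUSH 10 -> -7 4 10
SWAP    -> -7 10 4
ADD     -> -7 14
POP     -> -7
STORE 0 -> (empty)
LOAD 0  -> -7
LOAD 0  -> -7 -7
STORE 0 -> -7
DUP     -> -7 -7
POP     -> -7
POP     -> (empty)
LOAD 0  -> -7
PUSH 4  -> -7 4
LOAD 0  -> -7 4 -7
ROT     -> 4 -7 -7
POP     -> 4 -7
MOD     -> 4
LOAD 0  -> 4 -7
STORE 1 -> 4
LOAD 1  -> 4 -7
SUB     -> 11
LOAD 1  -> 11 -7
SUB     -> 18
PUSH -5 -> 18 -5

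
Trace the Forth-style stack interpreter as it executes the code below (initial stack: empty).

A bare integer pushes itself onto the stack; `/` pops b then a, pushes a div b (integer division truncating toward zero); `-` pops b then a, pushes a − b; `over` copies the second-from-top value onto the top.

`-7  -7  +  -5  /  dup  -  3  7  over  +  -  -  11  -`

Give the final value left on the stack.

-7   : -7
-7   : -7 -7
+    : -14
-5   : -14 -5
/    : 2
dup  : 2 2
-    : 0
3    : 0 3
7    : 0 3 7
over : 0 3 7 3
+    : 0 3 10
-    : 0 -7
-    : 7
11   : 7 11
-    : -4

-4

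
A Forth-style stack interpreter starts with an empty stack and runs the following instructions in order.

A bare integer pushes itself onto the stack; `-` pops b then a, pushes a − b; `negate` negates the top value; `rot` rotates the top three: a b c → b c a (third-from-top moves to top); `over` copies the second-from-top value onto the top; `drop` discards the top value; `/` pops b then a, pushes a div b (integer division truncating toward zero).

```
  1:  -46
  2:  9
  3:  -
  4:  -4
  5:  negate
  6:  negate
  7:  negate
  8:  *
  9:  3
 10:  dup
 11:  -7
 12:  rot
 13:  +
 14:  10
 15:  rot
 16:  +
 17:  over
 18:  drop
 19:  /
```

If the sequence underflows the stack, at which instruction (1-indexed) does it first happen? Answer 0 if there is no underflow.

-46    -> -46
9      -> -46 9
-      -> -55
-4     -> -55 -4
negate -> -55 4
negate -> -55 -4
negate -> -55 4
*      -> -220
3      -> -220 3
dup    -> -220 3 3
-7     -> -220 3 3 -7
rot    -> -220 3 -7 3
+      -> -220 3 -4
10     -> -220 3 -4 10
rot    -> -220 -4 10 3
+      -> -220 -4 13
over   -> -220 -4 13 -4
drop   -> -220 -4 13
/      -> -220 0

0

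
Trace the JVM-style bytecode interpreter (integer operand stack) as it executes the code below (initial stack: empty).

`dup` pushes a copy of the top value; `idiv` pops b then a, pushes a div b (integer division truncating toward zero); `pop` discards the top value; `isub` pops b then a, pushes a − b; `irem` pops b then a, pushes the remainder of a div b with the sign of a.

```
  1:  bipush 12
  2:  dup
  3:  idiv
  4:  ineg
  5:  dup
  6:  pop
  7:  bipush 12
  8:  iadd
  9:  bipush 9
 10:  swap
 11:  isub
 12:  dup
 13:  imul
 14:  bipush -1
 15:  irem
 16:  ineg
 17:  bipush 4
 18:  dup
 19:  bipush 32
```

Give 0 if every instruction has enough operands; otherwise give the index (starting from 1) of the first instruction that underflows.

0

bipush 12 -> 12
dup       -> 12 12
idiv      -> 1
ineg      -> -1
dup       -> -1 -1
pop       -> -1
bipush 12 -> -1 12
iadd      -> 11
bipush 9  -> 11 9
swap      -> 9 11
isub      -> -2
dup       -> -2 -2
imul      -> 4
bipush -1 -> 4 -1
irem      -> 0
ineg      -> 0
bipush 4  -> 0 4
dup       -> 0 4 4
bipush 32 -> 0 4 4 32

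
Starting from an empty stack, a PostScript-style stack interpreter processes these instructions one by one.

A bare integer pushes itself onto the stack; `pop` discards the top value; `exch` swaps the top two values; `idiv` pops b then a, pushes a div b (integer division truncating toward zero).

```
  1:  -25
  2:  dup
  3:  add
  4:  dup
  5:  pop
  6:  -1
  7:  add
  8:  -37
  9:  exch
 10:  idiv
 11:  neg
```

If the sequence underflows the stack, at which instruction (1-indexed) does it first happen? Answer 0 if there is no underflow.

-25  -> -25
dup  -> -25 -25
add  -> -50
dup  -> -50 -50
pop  -> -50
-1   -> -50 -1
add  -> -51
-37  -> -51 -37
exch -> -37 -51
idiv -> 0
neg  -> 0

0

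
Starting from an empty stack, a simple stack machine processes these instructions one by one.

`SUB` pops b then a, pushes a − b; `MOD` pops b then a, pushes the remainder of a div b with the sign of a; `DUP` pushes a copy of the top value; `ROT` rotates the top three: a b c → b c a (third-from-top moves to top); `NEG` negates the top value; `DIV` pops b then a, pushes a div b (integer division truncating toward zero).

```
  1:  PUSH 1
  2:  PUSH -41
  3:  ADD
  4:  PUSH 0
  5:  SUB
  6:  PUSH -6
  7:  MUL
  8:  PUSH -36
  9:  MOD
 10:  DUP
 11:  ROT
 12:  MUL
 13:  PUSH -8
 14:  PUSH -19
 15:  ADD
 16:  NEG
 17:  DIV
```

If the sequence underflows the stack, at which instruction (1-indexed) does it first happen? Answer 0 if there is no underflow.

11

PUSH 1   : 1
PUSH -41 : 1 -41
ADD      : -40
PUSH 0   : -40 0
SUB      : -40
PUSH -6  : -40 -6
MUL      : 240
PUSH -36 : 240 -36
MOD      : 24
DUP      : 24 24
ROT  — needs 3 operands, stack has 2 → underflow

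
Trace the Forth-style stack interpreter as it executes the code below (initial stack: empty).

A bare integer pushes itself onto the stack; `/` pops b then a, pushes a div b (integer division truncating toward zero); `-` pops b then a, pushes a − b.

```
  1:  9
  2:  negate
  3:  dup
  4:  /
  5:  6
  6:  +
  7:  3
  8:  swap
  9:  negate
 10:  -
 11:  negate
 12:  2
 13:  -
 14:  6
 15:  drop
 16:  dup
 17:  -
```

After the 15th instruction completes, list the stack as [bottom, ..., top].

[-12]

9       [9]
negate  [-9]
dup     [-9, -9]
/       [1]
6       [1, 6]
+       [7]
3       [7, 3]
swap    [3, 7]
negate  [3, -7]
-       [10]
negate  [-10]
2       [-10, 2]
-       [-12]
6       [-12, 6]
drop    [-12]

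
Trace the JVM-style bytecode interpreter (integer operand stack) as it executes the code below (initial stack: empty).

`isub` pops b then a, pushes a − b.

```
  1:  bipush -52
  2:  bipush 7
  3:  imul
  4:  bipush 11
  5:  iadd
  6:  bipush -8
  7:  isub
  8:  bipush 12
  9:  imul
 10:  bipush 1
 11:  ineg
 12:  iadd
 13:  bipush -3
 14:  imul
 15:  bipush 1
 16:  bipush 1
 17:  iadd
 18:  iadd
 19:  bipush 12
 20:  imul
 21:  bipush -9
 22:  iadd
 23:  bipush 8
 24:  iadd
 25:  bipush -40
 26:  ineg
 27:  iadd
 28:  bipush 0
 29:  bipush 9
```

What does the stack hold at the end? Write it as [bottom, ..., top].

[149139, 0, 9]

bipush -52 : -52
bipush 7   : -52 7
imul       : -364
bipush 11  : -364 11
iadd       : -353
bipush -8  : -353 -8
isub       : -345
bipush 12  : -345 12
imul       : -4140
bipush 1   : -4140 1
ineg       : -4140 -1
iadd       : -4141
bipush -3  : -4141 -3
imul       : 12423
bipush 1   : 12423 1
bipush 1   : 12423 1 1
iadd       : 12423 2
iadd       : 12425
bipush 12  : 12425 12
imul       : 149100
bipush -9  : 149100 -9
iadd       : 149091
bipush 8   : 149091 8
iadd       : 149099
bipush -40 : 149099 -40
ineg       : 149099 40
iadd       : 149139
bipush 0   : 149139 0
bipush 9   : 149139 0 9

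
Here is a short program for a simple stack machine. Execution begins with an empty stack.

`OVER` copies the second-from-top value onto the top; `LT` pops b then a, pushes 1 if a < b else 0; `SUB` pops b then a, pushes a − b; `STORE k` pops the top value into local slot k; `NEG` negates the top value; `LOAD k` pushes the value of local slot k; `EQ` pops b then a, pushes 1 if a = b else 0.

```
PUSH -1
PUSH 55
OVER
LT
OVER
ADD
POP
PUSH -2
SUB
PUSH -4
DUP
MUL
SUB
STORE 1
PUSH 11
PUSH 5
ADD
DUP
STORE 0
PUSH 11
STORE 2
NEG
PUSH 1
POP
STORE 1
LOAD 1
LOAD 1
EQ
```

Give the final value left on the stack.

1

PUSH -1 → -1
PUSH 55 → -1 55
OVER    → -1 55 -1
LT      → -1 0
OVER    → -1 0 -1
ADD     → -1 -1
POP     → -1
PUSH -2 → -1 -2
SUB     → 1
PUSH -4 → 1 -4
DUP     → 1 -4 -4
MUL     → 1 16
SUB     → -15
STORE 1 → (empty)
PUSH 11 → 11
PUSH 5  → 11 5
ADD     → 16
DUP     → 16 16
STORE 0 → 16
PUSH 11 → 16 11
STORE 2 → 16
NEG     → -16
PUSH 1  → -16 1
POP     → -16
STORE 1 → (empty)
LOAD 1  → -16
LOAD 1  → -16 -16
EQ      → 1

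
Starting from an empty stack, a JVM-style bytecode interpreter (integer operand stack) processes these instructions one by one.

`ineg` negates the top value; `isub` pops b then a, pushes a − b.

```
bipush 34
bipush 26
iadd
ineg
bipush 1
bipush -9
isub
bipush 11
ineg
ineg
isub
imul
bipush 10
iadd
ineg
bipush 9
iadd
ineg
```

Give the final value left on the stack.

bipush 34 -> [34]
bipush 26 -> [34, 26]
iadd      -> [60]
ineg      -> [-60]
bipush 1  -> [-60, 1]
bipush -9 -> [-60, 1, -9]
isub      -> [-60, 10]
bipush 11 -> [-60, 10, 11]
ineg      -> [-60, 10, -11]
ineg      -> [-60, 10, 11]
isub      -> [-60, -1]
imul      -> [60]
bipush 10 -> [60, 10]
iadd      -> [70]
ineg      -> [-70]
bipush 9  -> [-70, 9]
iadd      -> [-61]
ineg      -> [61]

61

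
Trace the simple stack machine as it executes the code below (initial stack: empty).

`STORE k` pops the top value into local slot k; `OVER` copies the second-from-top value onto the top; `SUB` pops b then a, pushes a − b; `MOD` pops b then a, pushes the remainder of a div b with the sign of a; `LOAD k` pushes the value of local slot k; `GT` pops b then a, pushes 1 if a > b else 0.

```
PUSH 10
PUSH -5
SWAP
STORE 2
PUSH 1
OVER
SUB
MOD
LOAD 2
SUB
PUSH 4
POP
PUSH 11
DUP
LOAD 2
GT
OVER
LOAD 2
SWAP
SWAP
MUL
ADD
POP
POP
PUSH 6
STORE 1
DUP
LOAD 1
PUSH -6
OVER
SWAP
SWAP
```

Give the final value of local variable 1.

6

PUSH 10  [10]
PUSH -5  [10, -5]
SWAP     [-5, 10]
STORE 2  [-5]
PUSH 1   [-5, 1]
OVER     [-5, 1, -5]
SUB      [-5, 6]
MOD      [-5]
LOAD 2   [-5, 10]
SUB      [-15]
PUSH 4   [-15, 4]
POP      [-15]
PUSH 11  [-15, 11]
DUP      [-15, 11, 11]
LOAD 2   [-15, 11, 11, 10]
GT       [-15, 11, 1]
OVER     [-15, 11, 1, 11]
LOAD 2   [-15, 11, 1, 11, 10]
SWAP     [-15, 11, 1, 10, 11]
SWAP     [-15, 11, 1, 11, 10]
MUL      [-15, 11, 1, 110]
ADD      [-15, 11, 111]
POP      [-15, 11]
POP      [-15]
PUSH 6   [-15, 6]
STORE 1  [-15]
DUP      [-15, -15]
LOAD 1   [-15, -15, 6]
PUSH -6  [-15, -15, 6, -6]
OVER     [-15, -15, 6, -6, 6]
SWAP     [-15, -15, 6, 6, -6]
SWAP     [-15, -15, 6, -6, 6]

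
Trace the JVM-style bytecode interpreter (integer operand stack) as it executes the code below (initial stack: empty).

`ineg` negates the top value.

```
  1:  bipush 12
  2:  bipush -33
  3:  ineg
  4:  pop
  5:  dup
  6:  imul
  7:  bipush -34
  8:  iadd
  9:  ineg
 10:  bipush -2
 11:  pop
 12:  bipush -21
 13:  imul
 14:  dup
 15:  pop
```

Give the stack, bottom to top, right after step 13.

[2310]

bipush 12  -> 12
bipush -33 -> 12 -33
ineg       -> 12 33
pop        -> 12
dup        -> 12 12
imul       -> 144
bipush -34 -> 144 -34
iadd       -> 110
ineg       -> -110
bipush -2  -> -110 -2
pop        -> -110
bipush -21 -> -110 -21
imul       -> 2310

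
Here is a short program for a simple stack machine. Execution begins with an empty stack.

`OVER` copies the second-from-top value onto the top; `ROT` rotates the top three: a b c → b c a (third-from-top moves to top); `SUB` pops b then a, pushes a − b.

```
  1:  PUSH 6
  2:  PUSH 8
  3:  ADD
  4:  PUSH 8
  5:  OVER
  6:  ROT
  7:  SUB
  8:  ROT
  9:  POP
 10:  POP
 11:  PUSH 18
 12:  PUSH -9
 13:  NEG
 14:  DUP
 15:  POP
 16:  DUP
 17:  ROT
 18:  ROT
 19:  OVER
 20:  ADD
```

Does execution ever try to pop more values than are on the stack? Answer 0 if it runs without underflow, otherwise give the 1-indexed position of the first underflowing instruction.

PUSH 6 → 6
PUSH 8 → 6 8
ADD    → 14
PUSH 8 → 14 8
OVER   → 14 8 14
ROT    → 8 14 14
SUB    → 8 0
ROT  — needs 3 operands, stack has 2 → underflow

8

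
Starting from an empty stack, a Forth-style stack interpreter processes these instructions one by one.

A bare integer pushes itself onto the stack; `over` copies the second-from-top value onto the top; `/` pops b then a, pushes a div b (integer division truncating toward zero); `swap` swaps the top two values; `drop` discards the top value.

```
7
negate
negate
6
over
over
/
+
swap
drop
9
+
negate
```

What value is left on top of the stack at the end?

-16

7      : 7
negate : -7
negate : 7
6      : 7 6
over   : 7 6 7
over   : 7 6 7 6
/      : 7 6 1
+      : 7 7
swap   : 7 7
drop   : 7
9      : 7 9
+      : 16
negate : -16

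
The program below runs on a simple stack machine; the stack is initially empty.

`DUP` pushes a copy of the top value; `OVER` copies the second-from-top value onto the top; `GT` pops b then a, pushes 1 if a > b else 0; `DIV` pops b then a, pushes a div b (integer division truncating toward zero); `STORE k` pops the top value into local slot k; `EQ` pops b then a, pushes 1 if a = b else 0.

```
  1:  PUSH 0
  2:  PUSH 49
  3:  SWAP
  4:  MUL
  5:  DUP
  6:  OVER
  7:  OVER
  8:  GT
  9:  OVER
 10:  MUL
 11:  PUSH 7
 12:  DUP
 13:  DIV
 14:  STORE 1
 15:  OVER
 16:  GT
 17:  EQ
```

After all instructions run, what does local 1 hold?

PUSH 0  -> 0
PUSH 49 -> 0 49
SWAP    -> 49 0
MUL     -> 0
DUP     -> 0 0
OVER    -> 0 0 0
OVER    -> 0 0 0 0
GT      -> 0 0 0
OVER    -> 0 0 0 0
MUL     -> 0 0 0
PUSH 7  -> 0 0 0 7
DUP     -> 0 0 0 7 7
DIV     -> 0 0 0 1
STORE 1 -> 0 0 0
OVER    -> 0 0 0 0
GT      -> 0 0 0
EQ      -> 0 1

1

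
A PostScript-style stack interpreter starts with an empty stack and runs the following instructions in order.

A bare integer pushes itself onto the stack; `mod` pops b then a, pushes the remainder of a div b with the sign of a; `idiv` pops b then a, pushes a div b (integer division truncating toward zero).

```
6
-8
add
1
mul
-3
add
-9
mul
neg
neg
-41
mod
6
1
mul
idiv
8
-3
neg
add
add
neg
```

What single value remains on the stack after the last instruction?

-11

6    -> 6
-8   -> 6 -8
add  -> -2
1    -> -2 1
mul  -> -2
-3   -> -2 -3
add  -> -5
-9   -> -5 -9
mul  -> 45
neg  -> -45
neg  -> 45
-41  -> 45 -41
mod  -> 4
6    -> 4 6
1    -> 4 6 1
mul  -> 4 6
idiv -> 0
8    -> 0 8
-3   -> 0 8 -3
neg  -> 0 8 3
add  -> 0 11
add  -> 11
neg  -> -11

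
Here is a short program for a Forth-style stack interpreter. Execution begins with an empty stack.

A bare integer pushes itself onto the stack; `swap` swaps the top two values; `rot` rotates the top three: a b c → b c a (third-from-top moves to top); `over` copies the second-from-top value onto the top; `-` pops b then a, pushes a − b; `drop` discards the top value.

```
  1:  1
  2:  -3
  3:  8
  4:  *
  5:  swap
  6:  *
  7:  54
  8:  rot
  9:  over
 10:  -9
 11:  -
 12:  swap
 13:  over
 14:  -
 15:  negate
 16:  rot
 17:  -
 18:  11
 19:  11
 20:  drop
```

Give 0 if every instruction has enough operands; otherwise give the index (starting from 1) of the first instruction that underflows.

8

1     [1]
-3    [1, -3]
8     [1, -3, 8]
*     [1, -24]
swap  [-24, 1]
*     [-24]
54    [-24, 54]
rot  — needs 3 operands, stack has 2 → underflow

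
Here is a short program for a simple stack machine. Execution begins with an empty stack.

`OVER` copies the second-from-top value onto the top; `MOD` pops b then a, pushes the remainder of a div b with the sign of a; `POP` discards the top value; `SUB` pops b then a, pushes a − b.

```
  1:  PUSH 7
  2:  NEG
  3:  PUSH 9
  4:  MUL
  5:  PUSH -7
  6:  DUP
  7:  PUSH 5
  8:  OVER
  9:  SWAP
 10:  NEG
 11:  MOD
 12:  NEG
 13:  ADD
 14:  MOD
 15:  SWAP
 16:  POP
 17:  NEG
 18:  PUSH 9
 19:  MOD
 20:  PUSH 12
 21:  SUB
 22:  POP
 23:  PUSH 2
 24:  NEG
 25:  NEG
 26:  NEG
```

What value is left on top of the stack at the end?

-2

PUSH 7   7
NEG      -7
PUSH 9   -7 9
MUL      -63
PUSH -7  -63 -7
DUP      -63 -7 -7
PUSH 5   -63 -7 -7 5
OVER     -63 -7 -7 5 -7
SWAP     -63 -7 -7 -7 5
NEG      -63 -7 -7 -7 -5
MOD      -63 -7 -7 -2
NEG      -63 -7 -7 2
ADD      -63 -7 -5
MOD      -63 -2
SWAP     -2 -63
POP      -2
NEG      2
PUSH 9   2 9
MOD      2
PUSH 12  2 12
SUB      -10
POP      (empty)
PUSH 2   2
NEG      -2
NEG      2
NEG      -2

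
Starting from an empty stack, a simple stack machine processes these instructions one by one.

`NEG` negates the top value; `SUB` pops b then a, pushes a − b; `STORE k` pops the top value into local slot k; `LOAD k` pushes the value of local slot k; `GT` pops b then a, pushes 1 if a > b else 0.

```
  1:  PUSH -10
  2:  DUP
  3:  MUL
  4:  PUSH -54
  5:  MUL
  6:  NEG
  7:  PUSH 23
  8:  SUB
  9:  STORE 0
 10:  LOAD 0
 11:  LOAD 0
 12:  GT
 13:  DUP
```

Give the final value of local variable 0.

PUSH -10 : -10
DUP      : -10 -10
MUL      : 100
PUSH -54 : 100 -54
MUL      : -5400
NEG      : 5400
PUSH 23  : 5400 23
SUB      : 5377
STORE 0  : (empty)
LOAD 0   : 5377
LOAD 0   : 5377 5377
GT       : 0
DUP      : 0 0

5377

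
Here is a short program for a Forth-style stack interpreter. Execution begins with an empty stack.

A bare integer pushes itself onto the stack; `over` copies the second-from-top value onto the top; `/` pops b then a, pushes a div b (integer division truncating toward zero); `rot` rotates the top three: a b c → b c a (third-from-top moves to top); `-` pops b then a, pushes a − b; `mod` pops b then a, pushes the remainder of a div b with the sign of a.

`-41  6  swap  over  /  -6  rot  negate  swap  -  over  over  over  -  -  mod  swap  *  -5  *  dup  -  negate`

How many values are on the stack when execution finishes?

1

-41     [-41]
6       [-41, 6]
swap    [6, -41]
over    [6, -41, 6]
/       [6, -6]
-6      [6, -6, -6]
rot     [-6, -6, 6]
negate  [-6, -6, -6]
swap    [-6, -6, -6]
-       [-6, 0]
over    [-6, 0, -6]
over    [-6, 0, -6, 0]
over    [-6, 0, -6, 0, -6]
-       [-6, 0, -6, 6]
-       [-6, 0, -12]
mod     [-6, 0]
swap    [0, -6]
*       [0]
-5      [0, -5]
*       [0]
dup     [0, 0]
-       [0]
negate  [0]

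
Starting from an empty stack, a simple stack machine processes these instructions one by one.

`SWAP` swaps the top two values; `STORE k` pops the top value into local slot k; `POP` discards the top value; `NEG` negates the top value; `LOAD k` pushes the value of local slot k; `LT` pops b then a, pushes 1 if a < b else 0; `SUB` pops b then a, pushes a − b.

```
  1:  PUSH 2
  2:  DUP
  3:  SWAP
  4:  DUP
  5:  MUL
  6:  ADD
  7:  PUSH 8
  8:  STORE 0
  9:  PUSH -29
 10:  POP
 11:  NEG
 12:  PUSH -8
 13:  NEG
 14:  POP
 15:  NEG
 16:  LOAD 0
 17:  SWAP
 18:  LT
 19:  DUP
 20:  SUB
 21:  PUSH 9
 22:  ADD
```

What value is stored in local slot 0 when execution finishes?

8

PUSH 2    2
DUP       2 2
SWAP      2 2
DUP       2 2 2
MUL       2 4
ADD       6
PUSH 8    6 8
STORE 0   6
PUSH -29  6 -29
POP       6
NEG       -6
PUSH -8   -6 -8
NEG       -6 8
POP       -6
NEG       6
LOAD 0    6 8
SWAP      8 6
LT        0
DUP       0 0
SUB       0
PUSH 9    0 9
ADD       9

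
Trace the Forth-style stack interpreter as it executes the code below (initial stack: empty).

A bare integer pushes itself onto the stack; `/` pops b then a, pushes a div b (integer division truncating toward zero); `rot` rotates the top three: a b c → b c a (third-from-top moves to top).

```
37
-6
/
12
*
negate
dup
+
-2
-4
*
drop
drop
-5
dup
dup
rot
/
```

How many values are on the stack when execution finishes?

37     → [37]
-6     → [37, -6]
/      → [-6]
12     → [-6, 12]
*      → [-72]
negate → [72]
dup    → [72, 72]
+      → [144]
-2     → [144, -2]
-4     → [144, -2, -4]
*      → [144, 8]
drop   → [144]
drop   → []
-5     → [-5]
dup    → [-5, -5]
dup    → [-5, -5, -5]
rot    → [-5, -5, -5]
/      → [-5, 1]

2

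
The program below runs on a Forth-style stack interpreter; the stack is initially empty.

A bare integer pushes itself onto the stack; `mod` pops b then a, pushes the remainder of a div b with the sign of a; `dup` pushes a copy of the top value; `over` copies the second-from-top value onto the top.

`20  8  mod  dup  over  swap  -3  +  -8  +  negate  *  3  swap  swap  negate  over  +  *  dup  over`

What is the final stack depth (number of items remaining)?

4

20      [20]
8       [20, 8]
mod     [4]
dup     [4, 4]
over    [4, 4, 4]
swap    [4, 4, 4]
-3      [4, 4, 4, -3]
+       [4, 4, 1]
-8      [4, 4, 1, -8]
+       [4, 4, -7]
negate  [4, 4, 7]
*       [4, 28]
3       [4, 28, 3]
swap    [4, 3, 28]
swap    [4, 28, 3]
negate  [4, 28, -3]
over    [4, 28, -3, 28]
+       [4, 28, 25]
*       [4, 700]
dup     [4, 700, 700]
over    [4, 700, 700, 700]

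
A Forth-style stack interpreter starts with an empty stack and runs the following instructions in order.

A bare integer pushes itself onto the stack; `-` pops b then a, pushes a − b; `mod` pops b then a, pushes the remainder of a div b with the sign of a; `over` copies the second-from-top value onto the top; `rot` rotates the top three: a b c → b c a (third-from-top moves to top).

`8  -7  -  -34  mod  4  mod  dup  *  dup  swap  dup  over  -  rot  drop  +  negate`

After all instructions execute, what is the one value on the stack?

8       [8]
-7      [8, -7]
-       [15]
-34     [15, -34]
mod     [15]
4       [15, 4]
mod     [3]
dup     [3, 3]
*       [9]
dup     [9, 9]
swap    [9, 9]
dup     [9, 9, 9]
over    [9, 9, 9, 9]
-       [9, 9, 0]
rot     [9, 0, 9]
drop    [9, 0]
+       [9]
negate  [-9]

-9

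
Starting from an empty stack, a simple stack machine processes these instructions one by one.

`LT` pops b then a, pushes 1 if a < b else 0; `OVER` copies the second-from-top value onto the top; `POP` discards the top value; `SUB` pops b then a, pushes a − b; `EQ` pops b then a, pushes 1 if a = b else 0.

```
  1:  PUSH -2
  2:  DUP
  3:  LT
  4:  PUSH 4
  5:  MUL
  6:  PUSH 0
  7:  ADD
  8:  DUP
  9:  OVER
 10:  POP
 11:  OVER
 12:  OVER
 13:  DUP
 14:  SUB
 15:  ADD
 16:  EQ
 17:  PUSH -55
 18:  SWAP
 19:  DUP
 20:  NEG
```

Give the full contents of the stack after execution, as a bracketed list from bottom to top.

PUSH -2   -2
DUP       -2 -2
LT        0
PUSH 4    0 4
MUL       0
PUSH 0    0 0
ADD       0
DUP       0 0
OVER      0 0 0
POP       0 0
OVER      0 0 0
OVER      0 0 0 0
DUP       0 0 0 0 0
SUB       0 0 0 0
ADD       0 0 0
EQ        0 1
PUSH -55  0 1 -55
SWAP      0 -55 1
DUP       0 -55 1 1
NEG       0 -55 1 -1

[0, -55, 1, -1]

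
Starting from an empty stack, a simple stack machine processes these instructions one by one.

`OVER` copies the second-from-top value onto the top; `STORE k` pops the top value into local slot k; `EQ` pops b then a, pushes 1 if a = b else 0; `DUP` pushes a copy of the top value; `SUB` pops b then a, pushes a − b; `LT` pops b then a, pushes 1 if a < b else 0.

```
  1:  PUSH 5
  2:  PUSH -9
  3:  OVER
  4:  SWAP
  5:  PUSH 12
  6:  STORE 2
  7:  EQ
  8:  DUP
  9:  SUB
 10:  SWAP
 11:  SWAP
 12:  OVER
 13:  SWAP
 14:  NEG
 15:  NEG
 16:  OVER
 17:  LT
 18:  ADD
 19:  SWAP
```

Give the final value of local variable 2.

PUSH 5   [5]
PUSH -9  [5, -9]
OVER     [5, -9, 5]
SWAP     [5, 5, -9]
PUSH 12  [5, 5, -9, 12]
STORE 2  [5, 5, -9]
EQ       [5, 0]
DUP      [5, 0, 0]
SUB      [5, 0]
SWAP     [0, 5]
SWAP     [5, 0]
OVER     [5, 0, 5]
SWAP     [5, 5, 0]
NEG      [5, 5, 0]
NEG      [5, 5, 0]
OVER     [5, 5, 0, 5]
LT       [5, 5, 1]
ADD      [5, 6]
SWAP     [6, 5]

12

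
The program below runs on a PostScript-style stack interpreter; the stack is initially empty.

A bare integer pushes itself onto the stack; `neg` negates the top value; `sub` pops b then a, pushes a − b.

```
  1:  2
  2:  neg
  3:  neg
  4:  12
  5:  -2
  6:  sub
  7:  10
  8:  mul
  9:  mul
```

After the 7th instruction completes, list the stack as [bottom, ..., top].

2    2
neg  -2
neg  2
12   2 12
-2   2 12 -2
sub  2 14
10   2 14 10

[2, 14, 10]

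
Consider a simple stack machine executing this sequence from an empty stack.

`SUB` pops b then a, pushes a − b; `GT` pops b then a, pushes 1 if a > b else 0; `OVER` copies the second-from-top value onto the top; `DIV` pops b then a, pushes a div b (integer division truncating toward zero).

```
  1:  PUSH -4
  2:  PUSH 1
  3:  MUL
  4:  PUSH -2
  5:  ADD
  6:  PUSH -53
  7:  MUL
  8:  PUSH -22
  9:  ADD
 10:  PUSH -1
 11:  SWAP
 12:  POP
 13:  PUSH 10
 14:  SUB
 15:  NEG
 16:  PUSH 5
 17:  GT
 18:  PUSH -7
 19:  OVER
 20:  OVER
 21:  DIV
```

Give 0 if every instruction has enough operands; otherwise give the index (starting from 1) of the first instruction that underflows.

PUSH -4   [-4]
PUSH 1    [-4, 1]
MUL       [-4]
PUSH -2   [-4, -2]
ADD       [-6]
PUSH -53  [-6, -53]
MUL       [318]
PUSH -22  [318, -22]
ADD       [296]
PUSH -1   [296, -1]
SWAP      [-1, 296]
POP       [-1]
PUSH 10   [-1, 10]
SUB       [-11]
NEG       [11]
PUSH 5    [11, 5]
GT        [1]
PUSH -7   [1, -7]
OVER      [1, -7, 1]
OVER      [1, -7, 1, -7]
DIV       [1, -7, 0]

0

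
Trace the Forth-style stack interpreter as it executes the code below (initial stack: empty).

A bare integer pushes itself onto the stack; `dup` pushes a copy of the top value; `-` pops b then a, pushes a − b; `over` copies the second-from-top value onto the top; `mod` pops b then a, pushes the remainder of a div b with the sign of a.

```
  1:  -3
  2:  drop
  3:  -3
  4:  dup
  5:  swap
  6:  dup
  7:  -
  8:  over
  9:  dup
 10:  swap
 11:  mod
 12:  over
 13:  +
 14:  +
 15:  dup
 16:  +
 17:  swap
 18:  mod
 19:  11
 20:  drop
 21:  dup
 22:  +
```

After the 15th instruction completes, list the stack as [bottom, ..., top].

-3   → -3
drop → (empty)
-3   → -3
dup  → -3 -3
swap → -3 -3
dup  → -3 -3 -3
-    → -3 0
over → -3 0 -3
dup  → -3 0 -3 -3
swap → -3 0 -3 -3
mod  → -3 0 0
over → -3 0 0 0
+    → -3 0 0
+    → -3 0
dup  → -3 0 0

[-3, 0, 0]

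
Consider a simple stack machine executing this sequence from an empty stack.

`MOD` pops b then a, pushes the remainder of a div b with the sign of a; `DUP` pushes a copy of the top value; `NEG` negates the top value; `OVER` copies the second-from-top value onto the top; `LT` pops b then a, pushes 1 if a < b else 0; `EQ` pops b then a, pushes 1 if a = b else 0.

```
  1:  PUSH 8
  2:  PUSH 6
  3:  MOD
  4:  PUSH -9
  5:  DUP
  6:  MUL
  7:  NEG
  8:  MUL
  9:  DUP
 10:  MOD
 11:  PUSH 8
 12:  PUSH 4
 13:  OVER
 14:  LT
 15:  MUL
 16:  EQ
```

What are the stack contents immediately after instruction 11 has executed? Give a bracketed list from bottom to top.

PUSH 8  -> [8]
PUSH 6  -> [8, 6]
MOD     -> [2]
PUSH -9 -> [2, -9]
DUP     -> [2, -9, -9]
MUL     -> [2, 81]
NEG     -> [2, -81]
MUL     -> [-162]
DUP     -> [-162, -162]
MOD     -> [0]
PUSH 8  -> [0, 8]

[0, 8]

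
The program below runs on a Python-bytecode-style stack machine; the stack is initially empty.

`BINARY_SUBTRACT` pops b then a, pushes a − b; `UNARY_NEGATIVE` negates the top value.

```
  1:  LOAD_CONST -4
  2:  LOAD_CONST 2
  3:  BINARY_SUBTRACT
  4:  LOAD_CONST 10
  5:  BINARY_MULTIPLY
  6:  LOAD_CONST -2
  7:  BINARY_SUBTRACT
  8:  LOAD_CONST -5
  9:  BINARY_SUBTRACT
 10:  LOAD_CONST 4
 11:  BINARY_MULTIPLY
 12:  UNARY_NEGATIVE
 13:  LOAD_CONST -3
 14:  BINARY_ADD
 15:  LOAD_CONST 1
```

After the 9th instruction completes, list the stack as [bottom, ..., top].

[-53]

LOAD_CONST -4   : [-4]
LOAD_CONST 2    : [-4, 2]
BINARY_SUBTRACT : [-6]
LOAD_CONST 10   : [-6, 10]
BINARY_MULTIPLY : [-60]
LOAD_CONST -2   : [-60, -2]
BINARY_SUBTRACT : [-58]
LOAD_CONST -5   : [-58, -5]
BINARY_SUBTRACT : [-53]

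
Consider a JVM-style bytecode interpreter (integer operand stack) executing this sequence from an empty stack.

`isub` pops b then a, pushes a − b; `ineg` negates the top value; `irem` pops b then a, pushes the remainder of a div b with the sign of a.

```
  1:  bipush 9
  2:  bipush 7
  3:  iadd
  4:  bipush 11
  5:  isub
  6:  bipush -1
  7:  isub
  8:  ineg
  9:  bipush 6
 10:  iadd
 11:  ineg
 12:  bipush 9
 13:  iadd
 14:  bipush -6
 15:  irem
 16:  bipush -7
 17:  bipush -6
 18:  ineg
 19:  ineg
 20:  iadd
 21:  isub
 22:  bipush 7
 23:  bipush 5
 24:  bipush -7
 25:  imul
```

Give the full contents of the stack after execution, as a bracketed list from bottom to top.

bipush 9  → 9
bipush 7  → 9 7
iadd      → 16
bipush 11 → 16 11
isub      → 5
bipush -1 → 5 -1
isub      → 6
ineg      → -6
bipush 6  → -6 6
iadd      → 0
ineg      → 0
bipush 9  → 0 9
iadd      → 9
bipush -6 → 9 -6
irem      → 3
bipush -7 → 3 -7
bipush -6 → 3 -7 -6
ineg      → 3 -7 6
ineg      → 3 -7 -6
iadd      → 3 -13
isub      → 16
bipush 7  → 16 7
bipush 5  → 16 7 5
bipush -7 → 16 7 5 -7
imul      → 16 7 -35

[16, 7, -35]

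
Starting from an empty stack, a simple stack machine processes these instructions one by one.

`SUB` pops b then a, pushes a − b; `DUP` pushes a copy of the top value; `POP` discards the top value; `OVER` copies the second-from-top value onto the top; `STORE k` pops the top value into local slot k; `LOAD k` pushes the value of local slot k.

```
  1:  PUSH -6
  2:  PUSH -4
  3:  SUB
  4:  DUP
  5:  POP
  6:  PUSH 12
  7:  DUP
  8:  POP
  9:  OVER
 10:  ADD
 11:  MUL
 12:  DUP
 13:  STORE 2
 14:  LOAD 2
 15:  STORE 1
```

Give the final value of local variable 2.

-20

PUSH -6 → [-6]
PUSH -4 → [-6, -4]
SUB     → [-2]
DUP     → [-2, -2]
POP     → [-2]
PUSH 12 → [-2, 12]
DUP     → [-2, 12, 12]
POP     → [-2, 12]
OVER    → [-2, 12, -2]
ADD     → [-2, 10]
MUL     → [-20]
DUP     → [-20, -20]
STORE 2 → [-20]
LOAD 2  → [-20, -20]
STORE 1 → [-20]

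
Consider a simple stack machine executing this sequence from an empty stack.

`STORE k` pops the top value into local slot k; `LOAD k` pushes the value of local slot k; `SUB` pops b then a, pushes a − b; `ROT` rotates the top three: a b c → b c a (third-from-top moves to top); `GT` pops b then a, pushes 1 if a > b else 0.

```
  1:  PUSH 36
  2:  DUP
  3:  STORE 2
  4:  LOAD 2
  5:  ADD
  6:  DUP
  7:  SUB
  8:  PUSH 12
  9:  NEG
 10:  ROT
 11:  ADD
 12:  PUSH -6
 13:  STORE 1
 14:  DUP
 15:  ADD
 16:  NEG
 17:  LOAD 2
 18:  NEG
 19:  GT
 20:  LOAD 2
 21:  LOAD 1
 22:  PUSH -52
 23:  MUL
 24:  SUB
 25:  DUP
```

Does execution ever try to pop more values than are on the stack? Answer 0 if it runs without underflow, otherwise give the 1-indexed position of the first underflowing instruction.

10

PUSH 36 : 36
DUP     : 36 36
STORE 2 : 36
LOAD 2  : 36 36
ADD     : 72
DUP     : 72 72
SUB     : 0
PUSH 12 : 0 12
NEG     : 0 -12
ROT  — needs 3 operands, stack has 2 → underflow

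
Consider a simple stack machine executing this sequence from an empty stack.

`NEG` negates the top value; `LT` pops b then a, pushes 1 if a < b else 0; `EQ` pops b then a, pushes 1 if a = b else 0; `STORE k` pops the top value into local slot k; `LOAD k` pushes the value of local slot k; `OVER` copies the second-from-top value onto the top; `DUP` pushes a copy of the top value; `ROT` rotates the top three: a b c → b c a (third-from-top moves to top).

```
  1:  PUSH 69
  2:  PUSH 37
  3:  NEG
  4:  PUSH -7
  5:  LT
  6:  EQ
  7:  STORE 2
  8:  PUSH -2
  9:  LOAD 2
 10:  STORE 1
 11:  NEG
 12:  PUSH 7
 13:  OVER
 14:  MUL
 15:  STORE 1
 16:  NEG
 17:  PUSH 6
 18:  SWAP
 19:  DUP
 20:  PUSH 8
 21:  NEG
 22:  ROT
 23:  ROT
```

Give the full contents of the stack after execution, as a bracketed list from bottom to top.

[6, -8, -2, -2]

PUSH 69 -> 69
PUSH 37 -> 69 37
NEG     -> 69 -37
PUSH -7 -> 69 -37 -7
LT      -> 69 1
EQ      -> 0
STORE 2 -> (empty)
PUSH -2 -> -2
LOAD 2  -> -2 0
STORE 1 -> -2
NEG     -> 2
PUSH 7  -> 2 7
OVER    -> 2 7 2
MUL     -> 2 14
STORE 1 -> 2
NEG     -> -2
PUSH 6  -> -2 6
SWAP    -> 6 -2
DUP     -> 6 -2 -2
PUSH 8  -> 6 -2 -2 8
NEG     -> 6 -2 -2 -8
ROT     -> 6 -2 -8 -2
ROT     -> 6 -8 -2 -2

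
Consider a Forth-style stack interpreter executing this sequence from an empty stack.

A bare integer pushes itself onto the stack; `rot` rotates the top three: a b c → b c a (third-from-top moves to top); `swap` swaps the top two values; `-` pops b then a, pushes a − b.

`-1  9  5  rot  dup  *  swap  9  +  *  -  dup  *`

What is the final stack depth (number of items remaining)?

1

-1   : [-1]
9    : [-1, 9]
5    : [-1, 9, 5]
rot  : [9, 5, -1]
dup  : [9, 5, -1, -1]
*    : [9, 5, 1]
swap : [9, 1, 5]
9    : [9, 1, 5, 9]
+    : [9, 1, 14]
*    : [9, 14]
-    : [-5]
dup  : [-5, -5]
*    : [25]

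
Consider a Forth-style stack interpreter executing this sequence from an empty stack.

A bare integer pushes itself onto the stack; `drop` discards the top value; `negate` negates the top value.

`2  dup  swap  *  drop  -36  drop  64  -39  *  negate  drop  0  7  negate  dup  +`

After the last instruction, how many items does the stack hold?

2      -> [2]
dup    -> [2, 2]
swap   -> [2, 2]
*      -> [4]
drop   -> []
-36    -> [-36]
drop   -> []
64     -> [64]
-39    -> [64, -39]
*      -> [-2496]
negate -> [2496]
drop   -> []
0      -> [0]
7      -> [0, 7]
negate -> [0, -7]
dup    -> [0, -7, -7]
+      -> [0, -14]

2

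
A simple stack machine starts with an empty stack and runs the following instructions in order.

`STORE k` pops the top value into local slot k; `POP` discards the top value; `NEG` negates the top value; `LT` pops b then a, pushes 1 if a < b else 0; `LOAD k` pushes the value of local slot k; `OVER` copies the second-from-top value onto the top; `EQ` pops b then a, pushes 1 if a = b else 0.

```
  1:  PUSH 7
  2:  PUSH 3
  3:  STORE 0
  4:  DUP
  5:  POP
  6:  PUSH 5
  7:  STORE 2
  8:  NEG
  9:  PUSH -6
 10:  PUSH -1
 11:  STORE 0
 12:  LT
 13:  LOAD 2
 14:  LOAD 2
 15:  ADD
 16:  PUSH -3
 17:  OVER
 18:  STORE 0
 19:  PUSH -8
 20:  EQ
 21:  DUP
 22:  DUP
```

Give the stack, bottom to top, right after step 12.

PUSH 7  → [7]
PUSH 3  → [7, 3]
STORE 0 → [7]
DUP     → [7, 7]
POP     → [7]
PUSH 5  → [7, 5]
STORE 2 → [7]
NEG     → [-7]
PUSH -6 → [-7, -6]
PUSH -1 → [-7, -6, -1]
STORE 0 → [-7, -6]
LT      → [1]

[1]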